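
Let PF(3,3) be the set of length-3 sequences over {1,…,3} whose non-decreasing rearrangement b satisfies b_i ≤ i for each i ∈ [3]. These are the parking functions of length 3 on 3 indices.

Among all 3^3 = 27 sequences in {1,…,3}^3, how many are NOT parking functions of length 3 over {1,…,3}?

|PF| = (4−3)·4^(3−1) = 1×16 = 16 [KW]
One tuple (1,3,3) → sorted (1,3,3): b_2=3>2, not a PF.
Total 27; non-PF = 27−16 = 11

11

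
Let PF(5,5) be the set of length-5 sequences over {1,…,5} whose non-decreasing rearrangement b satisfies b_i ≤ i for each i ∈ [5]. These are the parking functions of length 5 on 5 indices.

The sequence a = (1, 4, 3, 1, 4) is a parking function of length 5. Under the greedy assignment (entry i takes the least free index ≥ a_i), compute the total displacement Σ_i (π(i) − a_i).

Σπ = 15 ({1..5} each once); Σa = 1+4+3+1+4 = 13; disp = 15−13 = 2.

2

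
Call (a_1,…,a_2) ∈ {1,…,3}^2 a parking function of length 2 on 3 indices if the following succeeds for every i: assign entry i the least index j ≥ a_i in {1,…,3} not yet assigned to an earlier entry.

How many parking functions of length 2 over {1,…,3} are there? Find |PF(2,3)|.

8

|PF| = 2·4^1 = 2·4 = 8 (Konheim–Weiss)
Example (2,1) → sorted (1,2): b_i ≤ 1+i ∀i, a PF.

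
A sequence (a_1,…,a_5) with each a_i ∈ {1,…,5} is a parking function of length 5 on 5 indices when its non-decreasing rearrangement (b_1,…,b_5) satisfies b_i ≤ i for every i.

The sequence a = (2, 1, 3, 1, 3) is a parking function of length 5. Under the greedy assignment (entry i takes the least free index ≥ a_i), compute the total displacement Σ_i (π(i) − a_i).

5

Σπ = 5·6/2 = 15 (π permutes [5]); Σa = 2+1+3+1+3 = 10; disp = 15−10 = 5.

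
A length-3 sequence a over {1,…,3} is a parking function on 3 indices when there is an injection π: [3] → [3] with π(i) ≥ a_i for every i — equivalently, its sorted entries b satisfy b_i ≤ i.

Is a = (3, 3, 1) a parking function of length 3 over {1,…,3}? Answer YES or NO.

Rearranged: b = (1, 3, 3).
  b_1=1 ≤ 1
  b_2=3 > 2
  fails at i=2 ⇒ NO

NO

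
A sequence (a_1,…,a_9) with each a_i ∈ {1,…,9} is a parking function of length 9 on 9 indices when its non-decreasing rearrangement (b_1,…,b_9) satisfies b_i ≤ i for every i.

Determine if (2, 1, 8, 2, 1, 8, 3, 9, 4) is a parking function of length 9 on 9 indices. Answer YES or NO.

Order a: b = (1, 1, 2, 2, 3, 4, 8, 8, 9).
  b_1=1 ≤ 1
  b_2=1 ≤ 2
  b_3=2 ≤ 3
  b_4=2 ≤ 4
  b_5=3 ≤ 5
  b_6=4 ≤ 6
  b_7=8 > 7
  fails at i=7 ⇒ NO

NO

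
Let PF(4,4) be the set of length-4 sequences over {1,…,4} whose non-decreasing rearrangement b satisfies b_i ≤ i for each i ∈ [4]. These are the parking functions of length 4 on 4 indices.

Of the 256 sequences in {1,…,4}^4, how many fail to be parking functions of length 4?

#PF = 1·5^3 = 1 · 125 = 125
Example (1,3,3,3) → sorted (1,3,3,3): b_2=3>2, not a PF.
4^4 − 125 = 256 − 125 = 131

131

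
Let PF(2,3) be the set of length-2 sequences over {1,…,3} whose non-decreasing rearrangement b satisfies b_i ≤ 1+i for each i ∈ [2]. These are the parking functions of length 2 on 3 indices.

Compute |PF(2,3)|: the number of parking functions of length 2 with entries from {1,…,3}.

#PF = (4−2)·4^(2−1) = 2×4 = 8 [KW]
Check (1,3) → sorted (1,3): b_i ≤ 1+i ∀i, a PF.

8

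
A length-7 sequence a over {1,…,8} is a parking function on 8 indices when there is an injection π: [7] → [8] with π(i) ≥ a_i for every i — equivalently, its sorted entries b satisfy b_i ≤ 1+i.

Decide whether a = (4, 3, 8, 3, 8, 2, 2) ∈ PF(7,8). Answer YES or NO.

Order a: b = (2, 2, 3, 3, 4, 8, 8).
  b_1=2 ≤ 2
  b_2=2 ≤ 3
  b_3=3 ≤ 4
  b_4=3 ≤ 5
  b_5=4 ≤ 6
  b_6=8 > 7
  fails at i=6 ⇒ NO

NO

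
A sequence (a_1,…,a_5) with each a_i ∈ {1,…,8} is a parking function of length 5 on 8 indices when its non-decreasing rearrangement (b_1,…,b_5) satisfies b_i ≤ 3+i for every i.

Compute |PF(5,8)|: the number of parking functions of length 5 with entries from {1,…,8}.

26244

Count = 4·9^4 = 4×6561 = 26244
Check (6,3,4,6,4) → sorted (3,4,4,6,6): b_i ≤ 3+i ∀i, a PF.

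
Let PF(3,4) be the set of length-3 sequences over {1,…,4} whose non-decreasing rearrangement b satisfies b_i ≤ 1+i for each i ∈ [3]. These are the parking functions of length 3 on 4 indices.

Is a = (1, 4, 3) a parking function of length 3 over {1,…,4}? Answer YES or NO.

YES

Sorted: b = (1, 3, 4).
  b_1=1 ≤ 2
  b_2=3 ≤ 3
  b_3=4 ≤ 4
All bounds hold ⇒ YES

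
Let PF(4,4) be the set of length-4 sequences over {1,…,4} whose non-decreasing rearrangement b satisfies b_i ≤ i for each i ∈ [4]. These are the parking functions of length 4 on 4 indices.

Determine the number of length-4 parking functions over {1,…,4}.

125

|PF(4,4)| = (5−4)·5^(4−1) = 1 · 125 = 125 (Konheim–Weiss)
One tuple (2,1,3,4) → sorted (1,2,3,4): b_i ≤ i ∀i, a PF.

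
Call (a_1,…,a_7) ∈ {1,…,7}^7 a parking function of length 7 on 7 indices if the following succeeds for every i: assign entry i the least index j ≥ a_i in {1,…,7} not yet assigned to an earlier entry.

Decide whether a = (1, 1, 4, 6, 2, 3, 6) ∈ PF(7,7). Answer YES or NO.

Rearranged: b = (1, 1, 2, 3, 4, 6, 6).
  b_1=1 ≤ 1
  b_2=1 ≤ 2
  b_3=2 ≤ 3
  b_4=3 ≤ 4
  b_5=4 ≤ 5
  b_6=6 ≤ 6
  b_7=6 ≤ 7
All bounds hold ⇒ YES

YES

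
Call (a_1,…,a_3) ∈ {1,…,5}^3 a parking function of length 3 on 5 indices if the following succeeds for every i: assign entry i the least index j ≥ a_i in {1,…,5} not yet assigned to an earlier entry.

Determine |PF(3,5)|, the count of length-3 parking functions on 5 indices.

|PF(3,5)| = (6−3)·6^(3−1) = 3·36 = 108 (Konheim–Weiss)
E.g. (3,2,1) → sorted (1,2,3): b_i ≤ 2+i ∀i, a PF.

108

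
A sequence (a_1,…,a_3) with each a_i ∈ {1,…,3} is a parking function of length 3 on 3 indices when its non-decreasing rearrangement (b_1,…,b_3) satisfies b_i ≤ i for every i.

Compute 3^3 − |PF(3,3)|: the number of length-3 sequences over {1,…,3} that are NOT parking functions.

11

#PF = (3+1−3)·(3+1)^{3−1} = 1·16 = 16 (Konheim–Weiss)
Check (3,3,3) → sorted (3,3,3): b_1=3>1, not a PF.
3^3 − 16 = 27 − 16 = 11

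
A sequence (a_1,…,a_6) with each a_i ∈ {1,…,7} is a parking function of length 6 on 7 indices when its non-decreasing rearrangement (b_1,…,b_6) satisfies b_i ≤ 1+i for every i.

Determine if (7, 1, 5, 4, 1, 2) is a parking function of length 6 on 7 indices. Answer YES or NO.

Rearranged: b = (1, 1, 2, 4, 5, 7).
  b_1=1 ≤ 2
  b_2=1 ≤ 3
  b_3=2 ≤ 4
  b_4=4 ≤ 5
  b_5=5 ≤ 6
  b_6=7 ≤ 7
All bounds hold ⇒ YES

YES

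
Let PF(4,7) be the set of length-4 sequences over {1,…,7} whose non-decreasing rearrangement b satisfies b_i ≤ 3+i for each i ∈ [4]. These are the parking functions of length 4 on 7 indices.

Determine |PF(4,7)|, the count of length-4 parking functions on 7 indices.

2048

|PF| = 4·8^3 = 4 · 512 = 2048 [KW]
Check (1,5,1,1) → sorted (1,1,1,5): b_i ≤ 3+i ∀i, a PF.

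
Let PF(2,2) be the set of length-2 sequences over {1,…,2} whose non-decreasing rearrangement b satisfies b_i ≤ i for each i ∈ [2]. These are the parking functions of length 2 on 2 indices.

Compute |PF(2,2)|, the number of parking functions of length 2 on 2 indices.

3

#PF = 1·3^1 = 1·3 = 3 [KW]
Example (1,2) → sorted (1,2): b_i ≤ i ∀i, a PF.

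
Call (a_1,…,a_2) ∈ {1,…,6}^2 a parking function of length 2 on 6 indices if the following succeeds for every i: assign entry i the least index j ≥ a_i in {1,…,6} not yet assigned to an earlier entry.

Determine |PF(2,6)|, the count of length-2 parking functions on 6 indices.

35

|PF(2,6)| = (6−2+1)·(6+1)^(2−1) = 5×7 = 35
One tuple (3,3) → sorted (3,3): b_i ≤ 4+i ∀i, a PF.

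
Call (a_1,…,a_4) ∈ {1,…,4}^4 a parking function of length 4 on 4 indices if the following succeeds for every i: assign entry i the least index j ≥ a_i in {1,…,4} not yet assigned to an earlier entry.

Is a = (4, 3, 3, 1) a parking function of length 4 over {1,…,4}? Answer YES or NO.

Sorted: b = (1, 3, 3, 4).
  b_1=1 ≤ 1
  b_2=3 > 2
  fails at i=2 ⇒ NO

NO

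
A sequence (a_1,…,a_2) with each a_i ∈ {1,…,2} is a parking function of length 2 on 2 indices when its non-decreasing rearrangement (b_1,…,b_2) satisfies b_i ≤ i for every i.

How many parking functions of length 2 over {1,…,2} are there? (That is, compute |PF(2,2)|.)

|PF(2,2)| = (2+1−2)·(2+1)^{2−1} = 1×3 = 3 (Konheim–Weiss)
One tuple (1,2) → sorted (1,2): b_i ≤ i ∀i, a PF.

3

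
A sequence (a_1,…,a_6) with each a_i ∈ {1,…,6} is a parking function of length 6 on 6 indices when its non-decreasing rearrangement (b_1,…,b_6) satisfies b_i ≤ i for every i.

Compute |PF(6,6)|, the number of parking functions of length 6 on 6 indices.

16807

#PF = 1·7^5 = 1·16807 = 16807 [KW]
One tuple (1,4,6,4,1,2) → sorted (1,1,2,4,4,6): b_i ≤ i ∀i, a PF.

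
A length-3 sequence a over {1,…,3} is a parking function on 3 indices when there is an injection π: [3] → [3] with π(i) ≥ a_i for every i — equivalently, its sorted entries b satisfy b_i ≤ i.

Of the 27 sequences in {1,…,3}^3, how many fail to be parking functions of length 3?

|PF(3,3)| = (4−3)·4^(3−1) = 1 · 16 = 16 [KW]
One tuple (2,3,2) → sorted (2,2,3): b_1=2>1, not a PF.
So 27 − 16 = 11 fail.

11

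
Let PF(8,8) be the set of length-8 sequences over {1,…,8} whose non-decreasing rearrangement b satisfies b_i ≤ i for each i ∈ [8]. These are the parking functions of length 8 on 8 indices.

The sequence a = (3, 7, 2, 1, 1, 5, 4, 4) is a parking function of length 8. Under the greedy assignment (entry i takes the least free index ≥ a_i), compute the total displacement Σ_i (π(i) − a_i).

Σπ(i) = 1+…+8 = 36; Σa = 3+7+2+1+1+5+4+4 = 27; disp = 36−27 = 9.

9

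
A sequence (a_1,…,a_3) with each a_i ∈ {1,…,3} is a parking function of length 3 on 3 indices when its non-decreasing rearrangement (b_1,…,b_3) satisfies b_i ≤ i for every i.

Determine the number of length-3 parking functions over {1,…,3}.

16

|PF(3,3)| = 1·4^2 = 1·16 = 16 (Pollak)
Check (3,1,1) → sorted (1,1,3): b_i ≤ i ∀i, a PF.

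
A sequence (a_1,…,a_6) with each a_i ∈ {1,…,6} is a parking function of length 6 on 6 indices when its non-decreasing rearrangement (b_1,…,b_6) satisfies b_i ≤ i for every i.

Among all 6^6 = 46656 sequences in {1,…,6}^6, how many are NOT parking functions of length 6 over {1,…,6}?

29849

|PF| = (6−6+1)·(6+1)^(6−1) = 1·16807 = 16807 (Konheim–Weiss)
Check (3,3,6,5,6,5) → sorted (3,3,5,5,6,6): b_1=3>1, not a PF.
Total 46656; non-PF = 46656−16807 = 29849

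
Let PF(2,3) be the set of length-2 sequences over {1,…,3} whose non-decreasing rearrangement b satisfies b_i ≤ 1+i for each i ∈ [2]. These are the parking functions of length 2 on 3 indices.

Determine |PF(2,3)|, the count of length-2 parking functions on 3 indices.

|PF| = 2·4^1 = 2×4 = 8 (Pollak)
Check (1,1) → sorted (1,1): b_i ≤ 1+i ∀i, a PF.

8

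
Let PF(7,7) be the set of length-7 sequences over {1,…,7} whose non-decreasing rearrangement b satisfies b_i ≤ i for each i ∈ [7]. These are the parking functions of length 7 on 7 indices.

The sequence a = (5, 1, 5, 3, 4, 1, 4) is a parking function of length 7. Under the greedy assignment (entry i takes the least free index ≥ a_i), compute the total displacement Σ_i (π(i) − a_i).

5

Σπ = 7·8/2 = 28 (π permutes [7]); Σa = 5+1+5+3+4+1+4 = 23; disp = 28−23 = 5.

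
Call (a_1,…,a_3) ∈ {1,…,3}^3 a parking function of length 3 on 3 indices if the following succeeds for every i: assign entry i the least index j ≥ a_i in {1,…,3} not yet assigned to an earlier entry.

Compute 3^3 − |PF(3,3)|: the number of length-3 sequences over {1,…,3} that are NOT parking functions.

11

|PF| = (3+1−3)·(3+1)^{3−1} = 1·16 = 16 [KW]
One tuple (3,2,3) → sorted (2,3,3): b_1=2>1, not a PF.
3^3 − 16 = 27 − 16 = 11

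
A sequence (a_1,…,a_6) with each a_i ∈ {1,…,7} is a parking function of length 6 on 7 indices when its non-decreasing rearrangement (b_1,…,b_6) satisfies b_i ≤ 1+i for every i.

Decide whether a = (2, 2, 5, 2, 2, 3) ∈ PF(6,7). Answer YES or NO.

Rearranged: b = (2, 2, 2, 2, 3, 5).
  b_1=2 ≤ 2
  b_2=2 ≤ 3
  b_3=2 ≤ 4
  b_4=2 ≤ 5
  b_5=3 ≤ 6
  b_6=5 ≤ 7
All bounds hold ⇒ YES

YES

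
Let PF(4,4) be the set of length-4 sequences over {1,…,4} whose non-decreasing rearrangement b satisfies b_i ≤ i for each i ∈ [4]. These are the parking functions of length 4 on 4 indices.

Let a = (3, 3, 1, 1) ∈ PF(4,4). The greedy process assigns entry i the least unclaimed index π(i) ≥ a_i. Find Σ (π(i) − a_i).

Σπ = 4·5/2 = 10 (π permutes [4]); Σa = 3+3+1+1 = 8; disp = 10−8 = 2.

2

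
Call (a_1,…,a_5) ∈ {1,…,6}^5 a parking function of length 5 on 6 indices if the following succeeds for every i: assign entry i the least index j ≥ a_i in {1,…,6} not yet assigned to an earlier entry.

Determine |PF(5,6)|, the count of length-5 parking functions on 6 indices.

|PF(5,6)| = (7−5)·7^(5−1) = 2 · 2401 = 4802 (Konheim–Weiss)
E.g. (4,2,2,5,4) → sorted (2,2,4,4,5): b_i ≤ 1+i ∀i, a PF.

4802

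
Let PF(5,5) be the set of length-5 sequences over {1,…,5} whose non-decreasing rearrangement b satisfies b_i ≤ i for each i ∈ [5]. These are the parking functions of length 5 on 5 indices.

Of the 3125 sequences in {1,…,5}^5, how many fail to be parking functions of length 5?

|PF| = (5−5+1)·(5+1)^(5−1) = 1×1296 = 1296 (Konheim–Weiss)
Check (5,2,4,5,2) → sorted (2,2,4,5,5): b_1=2>1, not a PF.
Total 3125; non-PF = 3125−1296 = 1829

1829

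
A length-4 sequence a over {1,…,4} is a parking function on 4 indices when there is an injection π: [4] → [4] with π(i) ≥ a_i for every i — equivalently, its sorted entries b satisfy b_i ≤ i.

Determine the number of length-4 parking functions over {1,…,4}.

|PF(4,4)| = (4+1−4)·(4+1)^{4−1} = 1 · 125 = 125 (Konheim–Weiss)
Example (2,4,3,1) → sorted (1,2,3,4): b_i ≤ i ∀i, a PF.

125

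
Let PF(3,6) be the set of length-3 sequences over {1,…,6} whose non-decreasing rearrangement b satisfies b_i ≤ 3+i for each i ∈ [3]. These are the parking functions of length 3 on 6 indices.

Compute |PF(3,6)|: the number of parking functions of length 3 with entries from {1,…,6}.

196

|PF| = (7−3)·7^(3−1) = 4×49 = 196
Example (2,6,3) → sorted (2,3,6): b_i ≤ 3+i ∀i, a PF.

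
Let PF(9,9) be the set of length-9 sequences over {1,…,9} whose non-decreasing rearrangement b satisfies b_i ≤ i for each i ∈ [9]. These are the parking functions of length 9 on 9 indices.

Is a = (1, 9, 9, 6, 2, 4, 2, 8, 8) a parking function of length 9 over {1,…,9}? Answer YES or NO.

Sorted: b = (1, 2, 2, 4, 6, 8, 8, 9, 9).
  b_1=1 ≤ 1
  b_2=2 ≤ 2
  b_3=2 ≤ 3
  b_4=4 ≤ 4
  b_5=6 > 5
  fails at i=5 ⇒ NO

NO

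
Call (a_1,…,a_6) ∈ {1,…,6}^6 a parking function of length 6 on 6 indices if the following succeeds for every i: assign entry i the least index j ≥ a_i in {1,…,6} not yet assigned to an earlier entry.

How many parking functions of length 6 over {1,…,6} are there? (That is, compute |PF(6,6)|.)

16807

|PF| = (7−6)·7^(6−1) = 1·16807 = 16807 [KW]
E.g. (1,5,6,1,1,1) → sorted (1,1,1,1,5,6): b_i ≤ i ∀i, a PF.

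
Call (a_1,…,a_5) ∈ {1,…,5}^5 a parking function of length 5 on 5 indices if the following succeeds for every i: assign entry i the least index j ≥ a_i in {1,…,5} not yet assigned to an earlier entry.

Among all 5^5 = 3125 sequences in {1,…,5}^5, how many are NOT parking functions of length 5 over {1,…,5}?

|PF(5,5)| = 1·6^4 = 1 · 1296 = 1296 [KW]
E.g. (3,5,5,5,3) → sorted (3,3,5,5,5): b_1=3>1, not a PF.
5^5 − 1296 = 3125 − 1296 = 1829

1829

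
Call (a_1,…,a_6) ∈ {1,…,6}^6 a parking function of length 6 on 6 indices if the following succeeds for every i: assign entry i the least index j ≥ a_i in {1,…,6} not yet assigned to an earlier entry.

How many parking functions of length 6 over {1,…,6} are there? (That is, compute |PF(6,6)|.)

16807

|PF| = 1·7^5 = 1×16807 = 16807 [KW]
E.g. (1,2,6,5,1,2) → sorted (1,1,2,2,5,6): b_i ≤ i ∀i, a PF.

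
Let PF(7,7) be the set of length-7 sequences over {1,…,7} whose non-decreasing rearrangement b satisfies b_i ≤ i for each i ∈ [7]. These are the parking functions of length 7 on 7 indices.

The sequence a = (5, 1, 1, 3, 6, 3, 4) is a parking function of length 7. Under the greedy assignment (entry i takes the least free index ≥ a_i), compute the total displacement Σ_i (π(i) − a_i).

5

Σπ(i) = 1+…+7 = 28; Σa = 5+1+1+3+6+3+4 = 23; disp = 28−23 = 5.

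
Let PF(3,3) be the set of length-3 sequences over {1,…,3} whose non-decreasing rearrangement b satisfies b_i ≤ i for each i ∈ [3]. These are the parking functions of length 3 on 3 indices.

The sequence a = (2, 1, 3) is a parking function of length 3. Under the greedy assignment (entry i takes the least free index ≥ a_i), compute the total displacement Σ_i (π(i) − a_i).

Σπ = 6 ({1..3} each once); Σa = 2+1+3 = 6; disp = 6−6 = 0.

0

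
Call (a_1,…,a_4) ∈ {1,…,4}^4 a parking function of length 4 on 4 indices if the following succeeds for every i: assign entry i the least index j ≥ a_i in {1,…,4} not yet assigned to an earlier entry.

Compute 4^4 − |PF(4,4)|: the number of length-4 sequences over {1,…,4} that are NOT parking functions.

131

#PF = (5−4)·5^(4−1) = 1 · 125 = 125 (Pollak)
E.g. (1,4,4,4) → sorted (1,4,4,4): b_2=4>2, not a PF.
4^4 − 125 = 256 − 125 = 131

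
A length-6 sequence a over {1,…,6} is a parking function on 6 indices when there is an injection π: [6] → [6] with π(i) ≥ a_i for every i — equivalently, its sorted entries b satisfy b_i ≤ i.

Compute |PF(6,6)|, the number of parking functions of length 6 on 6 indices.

16807

#PF = (7−6)·7^(6−1) = 1·16807 = 16807 (Pollak)
E.g. (6,3,5,1,1,4) → sorted (1,1,3,4,5,6): b_i ≤ i ∀i, a PF.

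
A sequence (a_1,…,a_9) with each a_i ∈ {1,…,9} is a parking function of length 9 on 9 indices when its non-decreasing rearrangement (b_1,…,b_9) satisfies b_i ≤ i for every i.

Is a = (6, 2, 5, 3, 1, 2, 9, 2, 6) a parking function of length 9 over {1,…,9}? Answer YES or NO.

Sorted: b = (1, 2, 2, 2, 3, 5, 6, 6, 9).
  b_1=1 ≤ 1
  b_2=2 ≤ 2
  b_3=2 ≤ 3
  b_4=2 ≤ 4
  b_5=3 ≤ 5
  b_6=5 ≤ 6
  b_7=6 ≤ 7
  b_8=6 ≤ 8
  b_9=9 ≤ 9
All bounds hold ⇒ YES

YES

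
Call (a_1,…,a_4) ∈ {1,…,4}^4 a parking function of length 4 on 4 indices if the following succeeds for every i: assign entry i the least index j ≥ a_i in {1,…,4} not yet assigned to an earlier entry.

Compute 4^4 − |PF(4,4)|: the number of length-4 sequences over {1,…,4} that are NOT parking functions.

131

Count = (4−4+1)·(4+1)^(4−1) = 1·125 = 125 (Konheim–Weiss)
Check (4,4,4,2) → sorted (2,4,4,4): b_1=2>1, not a PF.
So 256 − 125 = 131 fail.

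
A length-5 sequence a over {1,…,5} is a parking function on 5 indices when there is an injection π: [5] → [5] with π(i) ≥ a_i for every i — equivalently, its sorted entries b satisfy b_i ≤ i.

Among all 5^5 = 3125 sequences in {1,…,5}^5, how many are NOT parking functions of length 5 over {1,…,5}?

1829

Count = (5+1−5)·(5+1)^{5−1} = 1·1296 = 1296 [KW]
Example (5,5,5,1,4) → sorted (1,4,5,5,5): b_2=4>2, not a PF.
Total 3125; non-PF = 3125−1296 = 1829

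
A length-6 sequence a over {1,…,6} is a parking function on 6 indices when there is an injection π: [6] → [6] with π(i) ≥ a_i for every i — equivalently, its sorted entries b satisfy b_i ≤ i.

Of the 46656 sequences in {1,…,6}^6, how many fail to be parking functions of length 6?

29849

|PF| = (6−6+1)·(6+1)^(6−1) = 1×16807 = 16807 (Pollak)
One tuple (2,4,4,5,4,6) → sorted (2,4,4,4,5,6): b_1=2>1, not a PF.
6^6 − 16807 = 46656 − 16807 = 29849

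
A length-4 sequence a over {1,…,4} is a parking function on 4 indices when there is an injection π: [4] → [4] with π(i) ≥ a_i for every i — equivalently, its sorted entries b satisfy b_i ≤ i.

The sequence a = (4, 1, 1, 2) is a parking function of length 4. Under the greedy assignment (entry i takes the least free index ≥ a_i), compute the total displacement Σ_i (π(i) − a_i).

Σπ(i) = 1+…+4 = 10; Σa = 4+1+1+2 = 8; disp = 10−8 = 2.

2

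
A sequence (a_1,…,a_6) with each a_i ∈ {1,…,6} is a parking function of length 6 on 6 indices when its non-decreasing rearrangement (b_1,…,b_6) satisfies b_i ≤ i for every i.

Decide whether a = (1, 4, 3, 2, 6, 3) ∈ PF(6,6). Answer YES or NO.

YES

Rearranged: b = (1, 2, 3, 3, 4, 6).
  b_1=1 ≤ 1
  b_2=2 ≤ 2
  b_3=3 ≤ 3
  b_4=3 ≤ 4
  b_5=4 ≤ 5
  b_6=6 ≤ 6
All bounds hold ⇒ YES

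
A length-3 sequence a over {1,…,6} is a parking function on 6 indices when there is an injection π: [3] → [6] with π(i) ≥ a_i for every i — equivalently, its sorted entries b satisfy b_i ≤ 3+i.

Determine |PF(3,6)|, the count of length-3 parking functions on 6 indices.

#PF = (6+1−3)·(6+1)^{3−1} = 4×49 = 196 (Pollak)
Example (1,5,5) → sorted (1,5,5): b_i ≤ 3+i ∀i, a PF.

196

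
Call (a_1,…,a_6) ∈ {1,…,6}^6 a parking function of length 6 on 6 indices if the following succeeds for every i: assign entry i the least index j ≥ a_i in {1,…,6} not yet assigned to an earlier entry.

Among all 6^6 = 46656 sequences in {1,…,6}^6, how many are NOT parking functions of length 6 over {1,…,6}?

|PF| = (7−6)·7^(6−1) = 1·16807 = 16807 (Pollak)
One tuple (5,5,6,1,6,5) → sorted (1,5,5,5,6,6): b_2=5>2, not a PF.
Total 46656; non-PF = 46656−16807 = 29849

29849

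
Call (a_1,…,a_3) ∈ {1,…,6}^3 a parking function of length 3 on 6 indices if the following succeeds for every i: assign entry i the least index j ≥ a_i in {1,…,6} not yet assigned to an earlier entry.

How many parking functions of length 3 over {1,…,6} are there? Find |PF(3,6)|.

196

Count = (6+1−3)·(6+1)^{3−1} = 4×49 = 196 (Konheim–Weiss)
Check (2,2,3) → sorted (2,2,3): b_i ≤ 3+i ∀i, a PF.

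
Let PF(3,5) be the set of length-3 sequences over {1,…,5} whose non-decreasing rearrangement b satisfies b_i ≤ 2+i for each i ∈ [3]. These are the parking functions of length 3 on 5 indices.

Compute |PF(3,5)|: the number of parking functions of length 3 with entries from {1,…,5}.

108

|PF| = (6−3)·6^(3−1) = 3·36 = 108 [KW]
Check (4,5,2) → sorted (2,4,5): b_i ≤ 2+i ∀i, a PF.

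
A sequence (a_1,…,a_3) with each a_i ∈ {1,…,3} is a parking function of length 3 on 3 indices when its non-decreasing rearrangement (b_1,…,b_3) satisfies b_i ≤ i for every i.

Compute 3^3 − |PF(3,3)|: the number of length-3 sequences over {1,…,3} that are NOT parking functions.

#PF = 1·4^2 = 1·16 = 16 (Konheim–Weiss)
One tuple (2,3,2) → sorted (2,2,3): b_1=2>1, not a PF.
Total 27; non-PF = 27−16 = 11

11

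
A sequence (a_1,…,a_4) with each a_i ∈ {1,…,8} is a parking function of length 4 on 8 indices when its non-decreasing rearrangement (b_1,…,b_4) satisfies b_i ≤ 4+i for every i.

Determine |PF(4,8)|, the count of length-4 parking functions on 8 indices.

3645

#PF = (8−4+1)·(8+1)^(4−1) = 5 · 729 = 3645
One tuple (2,3,4,2) → sorted (2,2,3,4): b_i ≤ 4+i ∀i, a PF.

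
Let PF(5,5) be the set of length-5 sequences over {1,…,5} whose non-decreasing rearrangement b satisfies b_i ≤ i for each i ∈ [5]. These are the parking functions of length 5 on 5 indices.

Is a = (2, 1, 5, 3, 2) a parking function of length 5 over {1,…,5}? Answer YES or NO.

YES

Rearranged: b = (1, 2, 2, 3, 5).
  b_1=1 ≤ 1
  b_2=2 ≤ 2
  b_3=2 ≤ 3
  b_4=3 ≤ 4
  b_5=5 ≤ 5
All bounds hold ⇒ YES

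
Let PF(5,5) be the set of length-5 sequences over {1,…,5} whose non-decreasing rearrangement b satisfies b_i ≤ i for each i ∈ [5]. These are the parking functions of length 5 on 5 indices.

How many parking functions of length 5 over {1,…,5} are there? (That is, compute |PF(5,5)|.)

|PF| = 1·6^4 = 1×1296 = 1296 (Pollak)
Example (1,5,3,2,1) → sorted (1,1,2,3,5): b_i ≤ i ∀i, a PF.

1296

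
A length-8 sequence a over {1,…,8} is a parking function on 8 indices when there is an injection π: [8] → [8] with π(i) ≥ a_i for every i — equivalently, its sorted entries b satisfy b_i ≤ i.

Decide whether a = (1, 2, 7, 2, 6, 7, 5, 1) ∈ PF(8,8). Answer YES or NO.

Rearranged: b = (1, 1, 2, 2, 5, 6, 7, 7).
  b_1=1 ≤ 1
  b_2=1 ≤ 2
  b_3=2 ≤ 3
  b_4=2 ≤ 4
  b_5=5 ≤ 5
  b_6=6 ≤ 6
  b_7=7 ≤ 7
  b_8=7 ≤ 8
All bounds hold ⇒ YES

YES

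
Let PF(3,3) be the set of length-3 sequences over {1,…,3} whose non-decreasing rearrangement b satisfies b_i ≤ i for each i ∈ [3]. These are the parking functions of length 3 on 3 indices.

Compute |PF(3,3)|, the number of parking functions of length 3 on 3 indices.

Count = (3−3+1)·(3+1)^(3−1) = 1×16 = 16 (Konheim–Weiss)
Check (2,1,1) → sorted (1,1,2): b_i ≤ i ∀i, a PF.

16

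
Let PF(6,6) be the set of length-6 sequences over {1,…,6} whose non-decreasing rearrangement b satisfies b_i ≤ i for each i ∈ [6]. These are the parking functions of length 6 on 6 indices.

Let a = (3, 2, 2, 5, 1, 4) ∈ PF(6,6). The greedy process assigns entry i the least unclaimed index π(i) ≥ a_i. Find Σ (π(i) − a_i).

Σπ = 21 ({1..6} each once); Σa = 3+2+2+5+1+4 = 17; disp = 21−17 = 4.

4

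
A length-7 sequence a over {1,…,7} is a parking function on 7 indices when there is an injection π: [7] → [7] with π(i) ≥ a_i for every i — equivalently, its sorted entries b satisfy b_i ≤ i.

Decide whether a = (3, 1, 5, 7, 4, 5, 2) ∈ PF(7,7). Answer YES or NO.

YES

Order a: b = (1, 2, 3, 4, 5, 5, 7).
  b_1=1 ≤ 1
  b_2=2 ≤ 2
  b_3=3 ≤ 3
  b_4=4 ≤ 4
  b_5=5 ≤ 5
  b_6=5 ≤ 6
  b_7=7 ≤ 7
All bounds hold ⇒ YES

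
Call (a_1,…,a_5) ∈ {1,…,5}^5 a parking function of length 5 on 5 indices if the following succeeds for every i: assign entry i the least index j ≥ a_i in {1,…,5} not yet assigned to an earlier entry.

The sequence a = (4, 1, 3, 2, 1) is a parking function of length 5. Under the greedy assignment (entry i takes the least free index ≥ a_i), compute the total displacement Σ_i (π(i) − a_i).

4

Σπ = 5·6/2 = 15 (π permutes [5]); Σa = 4+1+3+2+1 = 11; disp = 15−11 = 4.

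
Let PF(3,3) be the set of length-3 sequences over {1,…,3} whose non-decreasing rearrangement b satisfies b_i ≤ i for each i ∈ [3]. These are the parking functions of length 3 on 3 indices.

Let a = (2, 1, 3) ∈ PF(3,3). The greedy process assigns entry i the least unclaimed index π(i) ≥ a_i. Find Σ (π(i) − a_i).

Σπ = 6 ({1..3} each once); Σa = 2+1+3 = 6; disp = 6−6 = 0.

0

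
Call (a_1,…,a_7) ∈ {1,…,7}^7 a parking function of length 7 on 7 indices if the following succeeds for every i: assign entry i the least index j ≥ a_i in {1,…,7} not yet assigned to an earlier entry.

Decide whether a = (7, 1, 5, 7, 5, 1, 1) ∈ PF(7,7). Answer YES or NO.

NO

Sorted: b = (1, 1, 1, 5, 5, 7, 7).
  b_1=1 ≤ 1
  b_2=1 ≤ 2
  b_3=1 ≤ 3
  b_4=5 > 4
  fails at i=4 ⇒ NO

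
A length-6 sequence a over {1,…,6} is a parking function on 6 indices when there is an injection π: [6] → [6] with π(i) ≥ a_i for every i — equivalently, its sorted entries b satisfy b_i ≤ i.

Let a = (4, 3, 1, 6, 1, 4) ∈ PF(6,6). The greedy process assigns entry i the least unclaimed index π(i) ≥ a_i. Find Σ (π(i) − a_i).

Σπ(i) = 1+…+6 = 21; Σa = 4+3+1+6+1+4 = 19; disp = 21−19 = 2.

2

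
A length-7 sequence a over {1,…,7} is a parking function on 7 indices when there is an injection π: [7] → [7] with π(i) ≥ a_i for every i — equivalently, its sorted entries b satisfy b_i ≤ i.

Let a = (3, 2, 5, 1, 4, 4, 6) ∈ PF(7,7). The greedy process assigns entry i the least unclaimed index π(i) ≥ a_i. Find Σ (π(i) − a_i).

3

Σπ(i) = 1+…+7 = 28; Σa = 3+2+5+1+4+4+6 = 25; disp = 28−25 = 3.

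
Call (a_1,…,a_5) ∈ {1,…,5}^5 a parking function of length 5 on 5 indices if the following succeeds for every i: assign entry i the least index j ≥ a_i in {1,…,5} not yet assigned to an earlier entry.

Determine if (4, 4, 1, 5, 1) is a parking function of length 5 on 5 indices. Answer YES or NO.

Order a: b = (1, 1, 4, 4, 5).
  b_1=1 ≤ 1
  b_2=1 ≤ 2
  b_3=4 > 3
  fails at i=3 ⇒ NO

NO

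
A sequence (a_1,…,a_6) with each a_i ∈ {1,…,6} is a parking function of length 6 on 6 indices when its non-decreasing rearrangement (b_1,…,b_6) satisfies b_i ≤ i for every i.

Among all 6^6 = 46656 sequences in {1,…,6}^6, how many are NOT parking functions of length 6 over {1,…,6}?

29849

|PF(6,6)| = 1·7^5 = 1·16807 = 16807
One tuple (6,2,6,4,5,4) → sorted (2,4,4,5,6,6): b_1=2>1, not a PF.
Total 46656; non-PF = 46656−16807 = 29849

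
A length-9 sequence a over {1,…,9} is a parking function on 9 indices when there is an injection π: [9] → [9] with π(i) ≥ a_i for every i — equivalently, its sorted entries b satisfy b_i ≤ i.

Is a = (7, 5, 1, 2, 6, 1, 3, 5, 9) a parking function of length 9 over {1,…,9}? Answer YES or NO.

Rearranged: b = (1, 1, 2, 3, 5, 5, 6, 7, 9).
  b_1=1 ≤ 1
  b_2=1 ≤ 2
  b_3=2 ≤ 3
  b_4=3 ≤ 4
  b_5=5 ≤ 5
  b_6=5 ≤ 6
  b_7=6 ≤ 7
  b_8=7 ≤ 8
  b_9=9 ≤ 9
All bounds hold ⇒ YES

YES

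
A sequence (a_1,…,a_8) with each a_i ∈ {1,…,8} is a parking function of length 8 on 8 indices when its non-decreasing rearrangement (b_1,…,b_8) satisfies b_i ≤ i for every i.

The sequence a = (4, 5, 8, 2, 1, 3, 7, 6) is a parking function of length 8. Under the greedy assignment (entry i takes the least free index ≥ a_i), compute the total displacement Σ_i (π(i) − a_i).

0

Σπ = 36 ({1..8} each once); Σa = 4+5+8+2+1+3+7+6 = 36; disp = 36−36 = 0.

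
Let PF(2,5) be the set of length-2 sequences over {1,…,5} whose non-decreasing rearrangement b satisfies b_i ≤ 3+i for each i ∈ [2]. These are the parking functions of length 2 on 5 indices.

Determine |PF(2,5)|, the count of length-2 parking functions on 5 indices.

24

#PF = 4·6^1 = 4 · 6 = 24
Check (4,5) → sorted (4,5): b_i ≤ 3+i ∀i, a PF.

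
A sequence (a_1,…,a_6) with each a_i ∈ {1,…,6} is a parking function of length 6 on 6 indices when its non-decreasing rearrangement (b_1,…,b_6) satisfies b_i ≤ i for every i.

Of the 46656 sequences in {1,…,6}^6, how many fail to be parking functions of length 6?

29849

|PF(6,6)| = 1·7^5 = 1×16807 = 16807 (Konheim–Weiss)
Example (4,4,4,6,3,3) → sorted (3,3,4,4,4,6): b_1=3>1, not a PF.
Total 46656; non-PF = 46656−16807 = 29849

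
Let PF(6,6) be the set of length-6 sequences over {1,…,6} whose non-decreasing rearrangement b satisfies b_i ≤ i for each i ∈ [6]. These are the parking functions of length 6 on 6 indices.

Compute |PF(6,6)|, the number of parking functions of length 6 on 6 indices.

16807

#PF = (6−6+1)·(6+1)^(6−1) = 1×16807 = 16807 [KW]
Example (2,3,4,3,4,1) → sorted (1,2,3,3,4,4): b_i ≤ i ∀i, a PF.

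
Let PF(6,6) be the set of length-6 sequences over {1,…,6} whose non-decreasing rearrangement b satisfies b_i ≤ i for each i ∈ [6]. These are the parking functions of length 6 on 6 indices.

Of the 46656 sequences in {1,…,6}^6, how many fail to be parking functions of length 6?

29849

|PF| = (7−6)·7^(6−1) = 1 · 16807 = 16807 (Konheim–Weiss)
Example (5,1,5,6,5,3) → sorted (1,3,5,5,5,6): b_2=3>2, not a PF.
So 46656 − 16807 = 29849 fail.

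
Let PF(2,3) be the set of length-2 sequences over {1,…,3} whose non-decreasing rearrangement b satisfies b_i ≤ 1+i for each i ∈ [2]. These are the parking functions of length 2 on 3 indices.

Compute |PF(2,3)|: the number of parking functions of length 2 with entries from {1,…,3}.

#PF = 2·4^1 = 2 · 4 = 8
E.g. (2,2) → sorted (2,2): b_i ≤ 1+i ∀i, a PF.

8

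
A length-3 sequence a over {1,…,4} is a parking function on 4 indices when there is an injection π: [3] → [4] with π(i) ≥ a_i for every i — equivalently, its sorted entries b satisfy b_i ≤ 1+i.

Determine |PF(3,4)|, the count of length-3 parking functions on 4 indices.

50

#PF = (5−3)·5^(3−1) = 2×25 = 50 (Konheim–Weiss)
Example (3,3,1) → sorted (1,3,3): b_i ≤ 1+i ∀i, a PF.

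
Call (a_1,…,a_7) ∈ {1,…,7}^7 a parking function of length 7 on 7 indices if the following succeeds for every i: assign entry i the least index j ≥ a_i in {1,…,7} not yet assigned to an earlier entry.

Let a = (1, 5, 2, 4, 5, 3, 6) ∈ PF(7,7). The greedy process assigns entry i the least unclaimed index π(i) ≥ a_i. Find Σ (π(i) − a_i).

Σπ = 28 ({1..7} each once); Σa = 1+5+2+4+5+3+6 = 26; disp = 28−26 = 2.

2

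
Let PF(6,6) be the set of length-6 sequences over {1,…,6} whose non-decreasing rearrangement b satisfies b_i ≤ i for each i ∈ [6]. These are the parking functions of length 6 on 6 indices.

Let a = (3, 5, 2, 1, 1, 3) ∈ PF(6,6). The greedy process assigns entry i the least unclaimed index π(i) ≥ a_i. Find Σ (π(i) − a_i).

6

Σπ = 6·7/2 = 21 (π permutes [6]); Σa = 3+5+2+1+1+3 = 15; disp = 21−15 = 6.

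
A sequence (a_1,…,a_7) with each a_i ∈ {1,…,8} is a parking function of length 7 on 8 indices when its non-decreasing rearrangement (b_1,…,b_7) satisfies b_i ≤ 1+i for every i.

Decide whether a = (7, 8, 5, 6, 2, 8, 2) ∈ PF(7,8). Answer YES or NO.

NO

Rearranged: b = (2, 2, 5, 6, 7, 8, 8).
  b_1=2 ≤ 2
  b_2=2 ≤ 3
  b_3=5 > 4
  fails at i=3 ⇒ NO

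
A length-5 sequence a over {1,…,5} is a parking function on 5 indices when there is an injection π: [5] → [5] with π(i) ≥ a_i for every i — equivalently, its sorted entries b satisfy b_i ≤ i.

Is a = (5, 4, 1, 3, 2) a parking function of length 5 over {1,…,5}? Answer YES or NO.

Sorted: b = (1, 2, 3, 4, 5).
  b_1=1 ≤ 1
  b_2=2 ≤ 2
  b_3=3 ≤ 3
  b_4=4 ≤ 4
  b_5=5 ≤ 5
All bounds hold ⇒ YES

YES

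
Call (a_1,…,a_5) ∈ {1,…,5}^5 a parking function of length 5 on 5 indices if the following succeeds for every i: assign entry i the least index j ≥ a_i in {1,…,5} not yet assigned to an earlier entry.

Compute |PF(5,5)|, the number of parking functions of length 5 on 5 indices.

1296

Count = (5+1−5)·(5+1)^{5−1} = 1·1296 = 1296 (Konheim–Weiss)
Example (1,3,3,2,1) → sorted (1,1,2,3,3): b_i ≤ i ∀i, a PF.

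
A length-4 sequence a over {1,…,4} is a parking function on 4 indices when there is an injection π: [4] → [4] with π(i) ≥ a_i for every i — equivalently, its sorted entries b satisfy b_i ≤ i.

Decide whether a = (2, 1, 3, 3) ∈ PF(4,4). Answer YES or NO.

YES

Rearranged: b = (1, 2, 3, 3).
  b_1=1 ≤ 1
  b_2=2 ≤ 2
  b_3=3 ≤ 3
  b_4=3 ≤ 4
All bounds hold ⇒ YES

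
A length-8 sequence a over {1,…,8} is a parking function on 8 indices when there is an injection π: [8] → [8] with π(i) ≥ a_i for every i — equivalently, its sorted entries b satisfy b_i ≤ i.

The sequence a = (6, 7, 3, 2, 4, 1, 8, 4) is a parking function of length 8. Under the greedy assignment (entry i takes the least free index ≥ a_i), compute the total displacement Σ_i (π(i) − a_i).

1

Σπ = 36 ({1..8} each once); Σa = 6+7+3+2+4+1+8+4 = 35; disp = 36−35 = 1.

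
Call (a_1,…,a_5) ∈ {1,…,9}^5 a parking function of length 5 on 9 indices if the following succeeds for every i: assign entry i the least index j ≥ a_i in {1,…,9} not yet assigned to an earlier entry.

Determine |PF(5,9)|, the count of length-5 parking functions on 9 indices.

50000

#PF = (10−5)·10^(5−1) = 5 · 10000 = 50000 (Konheim–Weiss)
Check (1,2,1,2,2) → sorted (1,1,2,2,2): b_i ≤ 4+i ∀i, a PF.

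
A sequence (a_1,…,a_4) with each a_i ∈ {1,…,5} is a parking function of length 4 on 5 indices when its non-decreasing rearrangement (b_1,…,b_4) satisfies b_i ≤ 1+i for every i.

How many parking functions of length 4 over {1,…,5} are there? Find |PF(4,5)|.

432

#PF = (6−4)·6^(4−1) = 2·216 = 432
E.g. (3,2,4,2) → sorted (2,2,3,4): b_i ≤ 1+i ∀i, a PF.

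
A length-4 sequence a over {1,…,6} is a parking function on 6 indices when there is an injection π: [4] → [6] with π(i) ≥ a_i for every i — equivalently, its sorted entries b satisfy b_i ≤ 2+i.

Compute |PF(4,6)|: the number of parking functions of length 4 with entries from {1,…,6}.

#PF = (6−4+1)·(6+1)^(4−1) = 3 · 343 = 1029
One tuple (5,3,1,5) → sorted (1,3,5,5): b_i ≤ 2+i ∀i, a PF.

1029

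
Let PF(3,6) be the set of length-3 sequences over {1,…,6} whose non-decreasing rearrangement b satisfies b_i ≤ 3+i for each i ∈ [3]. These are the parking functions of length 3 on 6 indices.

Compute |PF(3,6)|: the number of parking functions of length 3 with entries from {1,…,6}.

#PF = (6−3+1)·(6+1)^(3−1) = 4·49 = 196 (Pollak)
E.g. (4,1,2) → sorted (1,2,4): b_i ≤ 3+i ∀i, a PF.

196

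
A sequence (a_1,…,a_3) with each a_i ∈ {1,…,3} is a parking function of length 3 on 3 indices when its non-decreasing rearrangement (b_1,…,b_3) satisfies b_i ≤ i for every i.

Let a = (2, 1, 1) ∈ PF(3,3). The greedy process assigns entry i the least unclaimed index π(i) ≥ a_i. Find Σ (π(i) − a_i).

2

Σπ = 6 ({1..3} each once); Σa = 2+1+1 = 4; disp = 6−4 = 2.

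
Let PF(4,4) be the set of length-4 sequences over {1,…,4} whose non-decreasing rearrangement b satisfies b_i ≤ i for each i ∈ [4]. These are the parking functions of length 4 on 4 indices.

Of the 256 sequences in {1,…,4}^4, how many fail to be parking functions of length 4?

131

|PF| = (4−4+1)·(4+1)^(4−1) = 1·125 = 125 [KW]
Check (1,4,3,4) → sorted (1,3,4,4): b_2=3>2, not a PF.
So 256 − 125 = 131 fail.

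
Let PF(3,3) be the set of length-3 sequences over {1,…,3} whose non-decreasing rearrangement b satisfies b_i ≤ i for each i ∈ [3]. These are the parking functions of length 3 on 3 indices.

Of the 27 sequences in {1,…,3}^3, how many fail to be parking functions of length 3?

11

Count = (4−3)·4^(3−1) = 1×16 = 16 (Konheim–Weiss)
Check (2,3,3) → sorted (2,3,3): b_1=2>1, not a PF.
So 27 − 16 = 11 fail.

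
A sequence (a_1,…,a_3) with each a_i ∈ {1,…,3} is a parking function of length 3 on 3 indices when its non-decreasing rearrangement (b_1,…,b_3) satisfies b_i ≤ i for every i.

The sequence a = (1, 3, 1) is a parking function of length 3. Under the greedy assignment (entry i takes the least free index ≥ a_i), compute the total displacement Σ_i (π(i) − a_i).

Σπ(i) = 1+…+3 = 6; Σa = 1+3+1 = 5; disp = 6−5 = 1.

1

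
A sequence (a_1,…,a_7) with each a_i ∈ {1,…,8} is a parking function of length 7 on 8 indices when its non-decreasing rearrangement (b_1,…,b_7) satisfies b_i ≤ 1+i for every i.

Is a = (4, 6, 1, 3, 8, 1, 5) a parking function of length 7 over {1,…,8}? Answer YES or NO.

YES

Order a: b = (1, 1, 3, 4, 5, 6, 8).
  b_1=1 ≤ 2
  b_2=1 ≤ 3
  b_3=3 ≤ 4
  b_4=4 ≤ 5
  b_5=5 ≤ 6
  b_6=6 ≤ 7
  b_7=8 ≤ 8
All bounds hold ⇒ YES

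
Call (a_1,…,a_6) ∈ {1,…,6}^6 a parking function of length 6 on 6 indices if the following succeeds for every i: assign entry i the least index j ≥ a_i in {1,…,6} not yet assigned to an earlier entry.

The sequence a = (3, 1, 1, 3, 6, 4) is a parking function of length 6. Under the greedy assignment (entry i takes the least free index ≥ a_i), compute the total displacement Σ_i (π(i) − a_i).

Σπ(i) = 1+…+6 = 21; Σa = 3+1+1+3+6+4 = 18; disp = 21−18 = 3.

3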